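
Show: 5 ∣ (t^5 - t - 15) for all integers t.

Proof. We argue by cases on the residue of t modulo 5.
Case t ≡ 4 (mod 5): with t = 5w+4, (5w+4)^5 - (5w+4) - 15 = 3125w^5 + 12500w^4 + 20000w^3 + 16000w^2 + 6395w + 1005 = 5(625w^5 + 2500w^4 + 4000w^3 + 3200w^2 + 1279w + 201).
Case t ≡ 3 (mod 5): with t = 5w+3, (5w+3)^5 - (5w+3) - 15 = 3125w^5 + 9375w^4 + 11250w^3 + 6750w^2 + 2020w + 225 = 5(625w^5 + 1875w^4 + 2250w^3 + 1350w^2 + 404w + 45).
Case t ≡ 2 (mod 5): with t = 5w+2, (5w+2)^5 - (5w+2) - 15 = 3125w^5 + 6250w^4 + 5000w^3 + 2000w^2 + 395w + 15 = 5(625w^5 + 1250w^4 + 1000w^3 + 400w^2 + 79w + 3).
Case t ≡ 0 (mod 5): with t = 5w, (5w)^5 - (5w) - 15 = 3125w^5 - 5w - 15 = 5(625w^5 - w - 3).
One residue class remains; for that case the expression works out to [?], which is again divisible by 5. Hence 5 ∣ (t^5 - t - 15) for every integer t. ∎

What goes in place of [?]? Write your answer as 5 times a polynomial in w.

The residues treated are {4, 3, 2, 0}, so the missing case is t ≡ 1 (mod 5); write t = 5w+1.
Then (5w+1)^5 - (5w+1) - 15 = 3125w^5 + 3125w^4 + 1250w^3 + 250w^2 + 20w - 15 = 5(625w^5 + 625w^4 + 250w^3 + 50w^2 + 4w - 3).

5(625w^5 + 625w^4 + 250w^3 + 50w^2 + 4w - 3)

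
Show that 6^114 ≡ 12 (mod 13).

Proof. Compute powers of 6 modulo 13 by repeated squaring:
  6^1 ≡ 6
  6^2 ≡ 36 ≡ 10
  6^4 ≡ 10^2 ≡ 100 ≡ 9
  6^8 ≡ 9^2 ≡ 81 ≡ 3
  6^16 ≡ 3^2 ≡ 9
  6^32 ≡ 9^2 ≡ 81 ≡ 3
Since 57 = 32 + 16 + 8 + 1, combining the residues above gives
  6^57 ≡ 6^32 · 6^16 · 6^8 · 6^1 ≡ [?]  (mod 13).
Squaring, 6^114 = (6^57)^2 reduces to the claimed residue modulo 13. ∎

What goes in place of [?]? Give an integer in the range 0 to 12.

5

Multiply the listed residues: 3 · 9 · 3 · 6 = 27 → 81 → 486.
Reducing modulo 13: 486 = 37·13 + 5, so 6^57 ≡ 5.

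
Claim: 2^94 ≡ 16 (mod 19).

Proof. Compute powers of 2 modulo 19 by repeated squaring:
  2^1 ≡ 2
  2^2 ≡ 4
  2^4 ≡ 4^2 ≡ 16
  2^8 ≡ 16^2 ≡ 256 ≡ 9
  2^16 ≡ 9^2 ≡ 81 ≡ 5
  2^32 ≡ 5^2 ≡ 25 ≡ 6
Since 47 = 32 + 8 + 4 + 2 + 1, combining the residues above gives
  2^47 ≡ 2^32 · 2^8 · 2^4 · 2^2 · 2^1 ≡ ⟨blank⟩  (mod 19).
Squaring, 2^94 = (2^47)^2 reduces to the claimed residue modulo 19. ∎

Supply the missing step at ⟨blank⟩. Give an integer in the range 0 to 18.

2^32 · 2^8 · 2^4 · 2^2 · 2^1 ≡ 6 · 9 · 16 · 4 · 2 = 6912.
6912 mod 19 = 15, so 2^47 ≡ 15 (mod 19).

15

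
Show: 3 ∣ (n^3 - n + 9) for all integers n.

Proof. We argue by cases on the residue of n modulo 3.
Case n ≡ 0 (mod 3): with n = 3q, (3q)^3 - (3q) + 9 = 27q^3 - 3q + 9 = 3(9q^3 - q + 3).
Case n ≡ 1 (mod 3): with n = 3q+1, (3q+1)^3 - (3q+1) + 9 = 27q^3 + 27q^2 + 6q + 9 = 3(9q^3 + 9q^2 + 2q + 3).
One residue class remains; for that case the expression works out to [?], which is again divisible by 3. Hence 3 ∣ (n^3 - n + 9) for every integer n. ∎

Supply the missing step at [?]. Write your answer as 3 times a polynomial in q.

The residues treated are {0, 1}, so the missing case is n ≡ 2 (mod 3); write n = 3q+2.
Then (3q+2)^3 - (3q+2) + 9 = 27q^3 + 54q^2 + 33q + 15 = 3(9q^3 + 18q^2 + 11q + 5).

3(9q^3 + 18q^2 + 11q + 5)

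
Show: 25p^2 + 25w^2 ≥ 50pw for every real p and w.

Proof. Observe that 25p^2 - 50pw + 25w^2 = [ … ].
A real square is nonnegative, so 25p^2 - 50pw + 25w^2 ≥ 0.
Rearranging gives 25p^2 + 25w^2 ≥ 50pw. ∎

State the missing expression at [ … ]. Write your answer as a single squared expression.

(5p - 5w)^2

The leading and trailing coefficients are 5^2 and 5^2, and 50 = 2·5·5, so the trinomial is (5p - 5w)^2.
Hence 25p^2 - 50pw + 25w^2 ≥ 0.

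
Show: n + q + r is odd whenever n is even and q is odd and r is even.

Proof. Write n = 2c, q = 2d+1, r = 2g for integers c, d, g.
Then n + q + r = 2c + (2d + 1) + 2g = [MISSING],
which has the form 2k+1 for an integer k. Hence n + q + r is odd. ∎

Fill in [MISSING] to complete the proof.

2(c + d + g) + 1

Expanding: 2c + (2d + 1) + 2g = 2c + 2d + 2g + 1.
Every term except the constant is even, so this is 2(c + d + g) + 1,
and c + d + g ∈ ℤ gives the required form.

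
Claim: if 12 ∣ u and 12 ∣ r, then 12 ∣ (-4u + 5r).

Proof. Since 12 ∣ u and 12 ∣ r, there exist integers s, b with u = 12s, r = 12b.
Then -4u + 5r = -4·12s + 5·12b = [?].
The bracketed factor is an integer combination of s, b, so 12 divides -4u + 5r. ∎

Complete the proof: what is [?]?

12(5b - 4s)

Pull the common 12 out of every term: -4·12s + 5·12b = 12(5b - 4s).
5b - 4s is an integer, which exhibits the divisibility.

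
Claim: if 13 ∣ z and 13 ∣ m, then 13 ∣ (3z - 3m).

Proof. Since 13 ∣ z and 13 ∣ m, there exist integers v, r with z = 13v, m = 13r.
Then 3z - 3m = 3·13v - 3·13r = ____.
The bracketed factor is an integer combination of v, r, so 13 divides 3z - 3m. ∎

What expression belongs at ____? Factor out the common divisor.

Each term has a factor of 13: 3·13v - 3·13r = 13·(-3r + 3v).
Since -3r + 3v is an integer, 13 ∣ (3z - 3m).

13(-3r + 3v)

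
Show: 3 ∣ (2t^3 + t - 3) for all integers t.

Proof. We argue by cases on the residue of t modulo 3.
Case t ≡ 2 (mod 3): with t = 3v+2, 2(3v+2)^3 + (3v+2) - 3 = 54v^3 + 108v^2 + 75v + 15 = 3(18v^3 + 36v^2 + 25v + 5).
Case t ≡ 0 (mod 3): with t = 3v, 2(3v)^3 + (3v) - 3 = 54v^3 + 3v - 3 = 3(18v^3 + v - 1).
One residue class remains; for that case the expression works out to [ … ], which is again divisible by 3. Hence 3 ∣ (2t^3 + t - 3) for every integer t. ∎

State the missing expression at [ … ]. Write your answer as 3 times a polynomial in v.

The residues treated are {2, 0}, so the missing case is t ≡ 1 (mod 3); write t = 3v+1.
Then 2(3v+1)^3 + (3v+1) - 3 = 54v^3 + 54v^2 + 21v = 3(18v^3 + 18v^2 + 7v).

3(18v^3 + 18v^2 + 7v)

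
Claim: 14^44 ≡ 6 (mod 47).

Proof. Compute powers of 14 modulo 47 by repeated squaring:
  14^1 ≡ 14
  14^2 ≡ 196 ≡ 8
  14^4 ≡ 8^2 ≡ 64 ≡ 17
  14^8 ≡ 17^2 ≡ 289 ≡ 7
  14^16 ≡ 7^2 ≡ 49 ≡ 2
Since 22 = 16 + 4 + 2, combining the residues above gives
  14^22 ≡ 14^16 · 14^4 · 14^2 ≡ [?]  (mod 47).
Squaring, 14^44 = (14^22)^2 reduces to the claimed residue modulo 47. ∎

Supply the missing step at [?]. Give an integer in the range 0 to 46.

14^16 · 14^4 · 14^2 ≡ 2 · 17 · 8 = 272.
272 mod 47 = 37, so 14^22 ≡ 37 (mod 47).

37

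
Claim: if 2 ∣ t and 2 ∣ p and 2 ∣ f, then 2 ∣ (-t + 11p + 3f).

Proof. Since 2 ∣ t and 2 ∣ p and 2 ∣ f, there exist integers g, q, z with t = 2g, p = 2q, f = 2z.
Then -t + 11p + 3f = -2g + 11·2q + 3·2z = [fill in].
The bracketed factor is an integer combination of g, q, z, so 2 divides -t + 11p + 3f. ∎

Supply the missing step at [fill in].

Pull the common 2 out of every term: -2g + 11·2q + 3·2z = 2(-g + 11q + 3z).
-g + 11q + 3z is an integer, which exhibits the divisibility.

2(-g + 11q + 3z)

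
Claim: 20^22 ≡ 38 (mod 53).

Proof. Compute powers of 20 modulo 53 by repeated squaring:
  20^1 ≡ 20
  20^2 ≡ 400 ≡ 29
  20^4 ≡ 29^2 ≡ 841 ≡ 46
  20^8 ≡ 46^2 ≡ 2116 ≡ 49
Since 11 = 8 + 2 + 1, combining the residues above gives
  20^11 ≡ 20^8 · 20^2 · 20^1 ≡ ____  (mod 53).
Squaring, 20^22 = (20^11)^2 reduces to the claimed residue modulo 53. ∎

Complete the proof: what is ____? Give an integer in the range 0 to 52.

12

Multiply the listed residues: 49 · 29 · 20 = 1421 → 28420.
Reducing modulo 53: 28420 = 536·53 + 12, so 20^11 ≡ 12.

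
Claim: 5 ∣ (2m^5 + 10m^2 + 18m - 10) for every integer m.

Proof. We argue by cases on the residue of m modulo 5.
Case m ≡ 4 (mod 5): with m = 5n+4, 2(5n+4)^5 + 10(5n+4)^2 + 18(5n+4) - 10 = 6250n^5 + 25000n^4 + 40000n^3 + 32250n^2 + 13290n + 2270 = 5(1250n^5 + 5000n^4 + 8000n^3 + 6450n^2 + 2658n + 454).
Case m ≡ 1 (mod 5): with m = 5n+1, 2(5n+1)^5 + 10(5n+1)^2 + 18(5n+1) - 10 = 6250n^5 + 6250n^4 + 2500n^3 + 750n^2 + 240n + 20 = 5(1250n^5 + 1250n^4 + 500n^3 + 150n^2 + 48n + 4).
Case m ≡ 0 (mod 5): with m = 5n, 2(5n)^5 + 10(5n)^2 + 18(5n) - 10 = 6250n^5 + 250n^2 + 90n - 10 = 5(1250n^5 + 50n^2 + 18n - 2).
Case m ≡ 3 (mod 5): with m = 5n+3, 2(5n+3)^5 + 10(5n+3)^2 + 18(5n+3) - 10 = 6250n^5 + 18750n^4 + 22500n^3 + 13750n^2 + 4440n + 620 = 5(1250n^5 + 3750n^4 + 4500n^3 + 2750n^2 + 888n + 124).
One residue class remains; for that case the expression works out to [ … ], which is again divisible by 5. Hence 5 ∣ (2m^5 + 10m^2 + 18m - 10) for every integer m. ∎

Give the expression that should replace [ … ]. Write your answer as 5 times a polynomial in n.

Only m ≡ 2 (mod 5) is unaccounted for. Put m = 5n+2:
2(5n+2)^5 + 10(5n+2)^2 + 18(5n+2) - 10 expands to 6250n^5 + 12500n^4 + 10000n^3 + 4250n^2 + 1090n + 130,
and factoring out 5 leaves 5(1250n^5 + 2500n^4 + 2000n^3 + 850n^2 + 218n + 26).

5(1250n^5 + 2500n^4 + 2000n^3 + 850n^2 + 218n + 26)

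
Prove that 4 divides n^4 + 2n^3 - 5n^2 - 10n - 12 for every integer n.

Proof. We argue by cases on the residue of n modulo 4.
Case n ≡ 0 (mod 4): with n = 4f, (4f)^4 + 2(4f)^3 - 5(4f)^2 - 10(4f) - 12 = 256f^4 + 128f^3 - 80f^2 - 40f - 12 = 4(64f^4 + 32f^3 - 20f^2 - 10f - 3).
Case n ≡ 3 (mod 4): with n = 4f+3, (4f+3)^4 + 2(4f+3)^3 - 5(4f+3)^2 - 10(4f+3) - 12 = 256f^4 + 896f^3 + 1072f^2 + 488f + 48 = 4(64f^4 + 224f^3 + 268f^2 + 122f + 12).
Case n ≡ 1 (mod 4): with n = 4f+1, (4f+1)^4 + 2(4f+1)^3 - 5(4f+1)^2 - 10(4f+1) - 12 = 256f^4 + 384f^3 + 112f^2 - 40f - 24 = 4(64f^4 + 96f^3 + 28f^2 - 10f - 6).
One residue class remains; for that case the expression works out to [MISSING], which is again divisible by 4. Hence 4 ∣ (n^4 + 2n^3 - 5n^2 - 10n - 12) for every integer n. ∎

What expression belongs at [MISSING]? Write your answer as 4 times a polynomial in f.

4(64f^4 + 160f^3 + 124f^2 + 26f - 5)

The residues treated are {0, 3, 1}, so the missing case is n ≡ 2 (mod 4); write n = 4f+2.
Then (4f+2)^4 + 2(4f+2)^3 - 5(4f+2)^2 - 10(4f+2) - 12 = 256f^4 + 640f^3 + 496f^2 + 104f - 20 = 4(64f^4 + 160f^3 + 124f^2 + 26f - 5).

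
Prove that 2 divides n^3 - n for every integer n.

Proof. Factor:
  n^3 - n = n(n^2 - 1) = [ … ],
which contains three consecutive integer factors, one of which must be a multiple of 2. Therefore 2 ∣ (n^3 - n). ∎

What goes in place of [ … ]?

(n - 1)n(n + 1)

n(n^2 - 1) = n(n - 1)(n + 1) = (n - 1)n(n + 1).
These three factors are consecutive integers, so their product is divisible by 2.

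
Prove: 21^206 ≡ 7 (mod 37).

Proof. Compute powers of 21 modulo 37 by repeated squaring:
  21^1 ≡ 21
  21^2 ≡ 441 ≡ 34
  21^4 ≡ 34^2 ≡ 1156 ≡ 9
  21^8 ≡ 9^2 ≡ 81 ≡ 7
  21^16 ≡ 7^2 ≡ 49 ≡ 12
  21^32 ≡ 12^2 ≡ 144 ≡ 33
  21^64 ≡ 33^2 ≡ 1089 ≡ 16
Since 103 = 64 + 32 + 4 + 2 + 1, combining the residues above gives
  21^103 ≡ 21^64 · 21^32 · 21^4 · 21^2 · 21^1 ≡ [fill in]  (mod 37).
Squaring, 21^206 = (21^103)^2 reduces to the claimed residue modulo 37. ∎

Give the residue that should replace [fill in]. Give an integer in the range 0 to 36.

21^64 · 21^32 · 21^4 · 21^2 · 21^1 ≡ 16 · 33 · 9 · 34 · 21 = 3392928.
3392928 mod 37 = 28, so 21^103 ≡ 28 (mod 37).

28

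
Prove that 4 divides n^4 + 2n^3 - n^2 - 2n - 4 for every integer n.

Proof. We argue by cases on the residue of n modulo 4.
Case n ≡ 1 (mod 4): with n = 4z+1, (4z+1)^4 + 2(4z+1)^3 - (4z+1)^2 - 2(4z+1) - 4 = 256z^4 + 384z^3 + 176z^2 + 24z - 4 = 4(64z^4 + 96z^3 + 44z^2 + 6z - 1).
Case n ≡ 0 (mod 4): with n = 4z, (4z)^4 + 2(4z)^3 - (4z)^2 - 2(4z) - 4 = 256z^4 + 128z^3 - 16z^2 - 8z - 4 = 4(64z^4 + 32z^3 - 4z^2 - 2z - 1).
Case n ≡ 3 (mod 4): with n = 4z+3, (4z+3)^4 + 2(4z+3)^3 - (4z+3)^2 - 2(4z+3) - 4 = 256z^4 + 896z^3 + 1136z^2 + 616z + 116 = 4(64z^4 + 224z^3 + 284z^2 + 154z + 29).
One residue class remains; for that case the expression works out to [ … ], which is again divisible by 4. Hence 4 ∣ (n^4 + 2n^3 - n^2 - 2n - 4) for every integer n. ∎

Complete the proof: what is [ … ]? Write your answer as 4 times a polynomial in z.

4(64z^4 + 160z^3 + 140z^2 + 50z + 5)

The residues treated are {1, 0, 3}, so the missing case is n ≡ 2 (mod 4); write n = 4z+2.
Then (4z+2)^4 + 2(4z+2)^3 - (4z+2)^2 - 2(4z+2) - 4 = 256z^4 + 640z^3 + 560z^2 + 200z + 20 = 4(64z^4 + 160z^3 + 140z^2 + 50z + 5).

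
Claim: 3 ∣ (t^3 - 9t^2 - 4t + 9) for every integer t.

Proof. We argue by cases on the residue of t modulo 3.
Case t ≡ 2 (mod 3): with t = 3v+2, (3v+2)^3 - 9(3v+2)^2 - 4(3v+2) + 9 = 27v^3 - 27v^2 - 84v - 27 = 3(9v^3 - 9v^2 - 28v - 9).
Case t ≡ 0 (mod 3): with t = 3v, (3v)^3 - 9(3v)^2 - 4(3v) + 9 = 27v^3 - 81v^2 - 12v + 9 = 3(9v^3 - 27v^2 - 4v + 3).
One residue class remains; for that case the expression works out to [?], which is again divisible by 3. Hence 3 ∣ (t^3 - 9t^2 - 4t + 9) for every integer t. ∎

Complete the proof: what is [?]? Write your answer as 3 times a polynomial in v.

3(9v^3 - 18v^2 - 19v - 1)

Only t ≡ 1 (mod 3) is unaccounted for. Put t = 3v+1:
(3v+1)^3 - 9(3v+1)^2 - 4(3v+1) + 9 expands to 27v^3 - 54v^2 - 57v - 3,
and factoring out 3 leaves 3(9v^3 - 18v^2 - 19v - 1).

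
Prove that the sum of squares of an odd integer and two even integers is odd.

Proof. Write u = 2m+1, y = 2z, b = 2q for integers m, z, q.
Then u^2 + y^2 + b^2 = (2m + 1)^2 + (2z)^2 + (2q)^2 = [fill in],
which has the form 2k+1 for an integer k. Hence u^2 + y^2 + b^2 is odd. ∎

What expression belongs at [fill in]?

2(2m^2 + 2m + 2q^2 + 2z^2) + 1

Expanding: (2m + 1)^2 + (2z)^2 + (2q)^2 = 4m^2 + 4m + 4q^2 + 4z^2 + 1.
Every term except the constant is even, so this is 2(2m^2 + 2m + 2q^2 + 2z^2) + 1,
and 2m^2 + 2m + 2q^2 + 2z^2 ∈ ℤ gives the required form.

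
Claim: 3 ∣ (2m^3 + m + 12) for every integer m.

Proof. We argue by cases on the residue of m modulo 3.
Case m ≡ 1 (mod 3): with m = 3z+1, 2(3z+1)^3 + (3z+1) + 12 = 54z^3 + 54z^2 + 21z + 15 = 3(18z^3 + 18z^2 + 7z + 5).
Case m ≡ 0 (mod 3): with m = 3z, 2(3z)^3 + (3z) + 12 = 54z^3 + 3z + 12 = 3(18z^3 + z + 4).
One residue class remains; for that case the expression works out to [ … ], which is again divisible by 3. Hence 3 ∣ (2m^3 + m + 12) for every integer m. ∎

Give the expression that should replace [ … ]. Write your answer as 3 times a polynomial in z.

3(18z^3 + 36z^2 + 25z + 10)

The residues treated are {1, 0}, so the missing case is m ≡ 2 (mod 3); write m = 3z+2.
Then 2(3z+2)^3 + (3z+2) + 12 = 54z^3 + 108z^2 + 75z + 30 = 3(18z^3 + 36z^2 + 25z + 10).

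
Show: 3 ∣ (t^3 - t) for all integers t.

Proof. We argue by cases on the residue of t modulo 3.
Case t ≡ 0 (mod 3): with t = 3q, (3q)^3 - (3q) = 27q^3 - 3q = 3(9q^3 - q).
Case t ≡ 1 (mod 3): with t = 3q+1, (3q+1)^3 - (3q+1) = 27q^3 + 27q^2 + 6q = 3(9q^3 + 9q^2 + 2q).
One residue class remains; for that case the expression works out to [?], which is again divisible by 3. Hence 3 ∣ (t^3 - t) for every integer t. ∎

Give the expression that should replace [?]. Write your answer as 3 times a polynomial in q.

Only t ≡ 2 (mod 3) is unaccounted for. Put t = 3q+2:
(3q+2)^3 - (3q+2) expands to 27q^3 + 54q^2 + 33q + 6,
and factoring out 3 leaves 3(9q^3 + 18q^2 + 11q + 2).

3(9q^3 + 18q^2 + 11q + 2)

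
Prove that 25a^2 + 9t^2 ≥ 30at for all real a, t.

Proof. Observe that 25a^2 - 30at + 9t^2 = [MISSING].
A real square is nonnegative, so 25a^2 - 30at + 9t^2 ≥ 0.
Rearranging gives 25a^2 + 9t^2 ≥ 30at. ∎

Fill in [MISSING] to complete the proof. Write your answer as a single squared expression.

(5a - 3t)^2

25a^2 - 30at + 9t^2 is a perfect-square trinomial: the outer terms are (5a)^2 and (3t)^2, and the cross term is -2·5a·3t.
So 25a^2 - 30at + 9t^2 = (5a - 3t)^2 ≥ 0.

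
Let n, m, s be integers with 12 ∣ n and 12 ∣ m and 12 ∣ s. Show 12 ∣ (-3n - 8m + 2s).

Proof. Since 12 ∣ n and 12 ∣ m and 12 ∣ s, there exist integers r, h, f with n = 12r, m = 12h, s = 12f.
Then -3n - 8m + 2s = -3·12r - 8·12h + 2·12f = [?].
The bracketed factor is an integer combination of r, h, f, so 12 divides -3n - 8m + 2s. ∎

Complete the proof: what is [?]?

12(2f - 8h - 3r)

Pull the common 12 out of every term: -3·12r - 8·12h + 2·12f = 12(2f - 8h - 3r).
2f - 8h - 3r is an integer, which exhibits the divisibility.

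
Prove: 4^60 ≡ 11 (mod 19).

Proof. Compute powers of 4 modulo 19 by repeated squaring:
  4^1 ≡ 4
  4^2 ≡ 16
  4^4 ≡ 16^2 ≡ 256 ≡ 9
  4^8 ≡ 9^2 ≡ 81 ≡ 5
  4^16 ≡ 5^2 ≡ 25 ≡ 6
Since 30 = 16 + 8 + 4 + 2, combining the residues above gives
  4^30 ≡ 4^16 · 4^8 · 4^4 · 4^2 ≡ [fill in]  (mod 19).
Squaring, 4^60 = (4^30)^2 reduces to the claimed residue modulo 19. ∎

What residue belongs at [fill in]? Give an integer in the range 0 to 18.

4^16 · 4^8 · 4^4 · 4^2 ≡ 6 · 5 · 9 · 16 = 4320.
4320 mod 19 = 7, so 4^30 ≡ 7 (mod 19).

7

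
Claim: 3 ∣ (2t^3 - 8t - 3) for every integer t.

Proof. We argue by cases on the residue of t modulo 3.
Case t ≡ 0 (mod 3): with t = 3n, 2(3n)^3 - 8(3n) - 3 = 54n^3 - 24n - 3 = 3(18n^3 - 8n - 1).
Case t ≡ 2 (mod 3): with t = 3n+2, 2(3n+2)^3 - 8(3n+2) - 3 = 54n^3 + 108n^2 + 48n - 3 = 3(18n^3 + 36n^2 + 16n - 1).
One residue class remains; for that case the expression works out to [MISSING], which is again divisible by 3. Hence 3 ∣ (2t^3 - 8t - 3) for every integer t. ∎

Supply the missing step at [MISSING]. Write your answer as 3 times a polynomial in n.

The residues treated are {0, 2}, so the missing case is t ≡ 1 (mod 3); write t = 3n+1.
Then 2(3n+1)^3 - 8(3n+1) - 3 = 54n^3 + 54n^2 - 6n - 9 = 3(18n^3 + 18n^2 - 2n - 3).

3(18n^3 + 18n^2 - 2n - 3)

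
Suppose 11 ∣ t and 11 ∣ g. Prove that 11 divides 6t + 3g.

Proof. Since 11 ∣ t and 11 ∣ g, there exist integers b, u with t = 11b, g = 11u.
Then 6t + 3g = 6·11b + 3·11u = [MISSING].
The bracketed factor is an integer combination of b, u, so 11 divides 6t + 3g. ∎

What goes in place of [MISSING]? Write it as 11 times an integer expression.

11(6b + 3u)

Each term has a factor of 11: 6·11b + 3·11u = 11·(6b + 3u).
Since 6b + 3u is an integer, 11 ∣ (6t + 3g).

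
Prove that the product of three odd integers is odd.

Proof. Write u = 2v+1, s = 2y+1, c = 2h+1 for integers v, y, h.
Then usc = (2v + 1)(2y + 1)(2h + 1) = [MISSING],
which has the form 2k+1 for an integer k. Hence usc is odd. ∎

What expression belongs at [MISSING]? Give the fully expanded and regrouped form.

(2v + 1)(2y + 1)(2h + 1) = 8hvy + 4hv + 4hy + 2h + 4vy + 2v + 2y + 1
= 2(4hvy + 2hv + 2hy + h + 2vy + v + y) + 1.
Since 4hvy + 2hv + 2hy + h + 2vy + v + y is an integer, the product is of the form 2k+1 for an integer k.

2(4hvy + 2hv + 2hy + h + 2vy + v + y) + 1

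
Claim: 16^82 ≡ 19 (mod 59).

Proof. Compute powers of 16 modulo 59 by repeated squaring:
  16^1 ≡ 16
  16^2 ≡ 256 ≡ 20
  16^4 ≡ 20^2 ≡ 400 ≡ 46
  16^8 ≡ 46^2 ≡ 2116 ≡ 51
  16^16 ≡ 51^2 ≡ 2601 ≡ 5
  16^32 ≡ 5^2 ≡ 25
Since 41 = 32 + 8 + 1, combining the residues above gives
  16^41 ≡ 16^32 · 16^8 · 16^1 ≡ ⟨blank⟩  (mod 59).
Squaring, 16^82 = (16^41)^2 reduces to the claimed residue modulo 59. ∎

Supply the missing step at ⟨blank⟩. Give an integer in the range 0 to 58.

Multiply the listed residues: 25 · 51 · 16 = 1275 → 20400.
Reducing modulo 59: 20400 = 345·59 + 45, so 16^41 ≡ 45.

45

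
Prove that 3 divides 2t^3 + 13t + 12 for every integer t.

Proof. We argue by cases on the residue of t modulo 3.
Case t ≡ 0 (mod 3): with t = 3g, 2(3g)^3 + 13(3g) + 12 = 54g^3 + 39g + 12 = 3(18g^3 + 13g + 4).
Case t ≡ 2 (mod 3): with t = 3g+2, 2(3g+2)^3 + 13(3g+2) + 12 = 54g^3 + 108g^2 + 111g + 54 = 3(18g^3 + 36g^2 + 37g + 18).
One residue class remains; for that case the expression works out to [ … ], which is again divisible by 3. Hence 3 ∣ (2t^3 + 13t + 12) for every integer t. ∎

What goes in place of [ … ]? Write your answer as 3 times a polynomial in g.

The residues treated are {0, 2}, so the missing case is t ≡ 1 (mod 3); write t = 3g+1.
Then 2(3g+1)^3 + 13(3g+1) + 12 = 54g^3 + 54g^2 + 57g + 27 = 3(18g^3 + 18g^2 + 19g + 9).

3(18g^3 + 18g^2 + 19g + 9)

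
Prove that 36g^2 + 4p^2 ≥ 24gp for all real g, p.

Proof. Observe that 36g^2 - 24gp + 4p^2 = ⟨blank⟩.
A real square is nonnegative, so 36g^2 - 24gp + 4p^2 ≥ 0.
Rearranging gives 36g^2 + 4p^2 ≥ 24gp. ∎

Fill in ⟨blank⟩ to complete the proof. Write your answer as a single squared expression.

(6g - 2p)^2

The leading and trailing coefficients are 6^2 and 2^2, and 24 = 2·6·2, so the trinomial is (6g - 2p)^2.
Hence 36g^2 - 24gp + 4p^2 ≥ 0.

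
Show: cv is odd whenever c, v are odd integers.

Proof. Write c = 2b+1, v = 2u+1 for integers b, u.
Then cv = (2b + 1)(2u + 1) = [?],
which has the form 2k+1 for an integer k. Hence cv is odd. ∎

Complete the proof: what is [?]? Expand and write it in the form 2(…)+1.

2(2bu + b + u) + 1

(2b + 1)(2u + 1) = 4bu + 2b + 2u + 1
= 2(2bu + b + u) + 1.
Since 2bu + b + u is an integer, the product is of the form 2k+1 for an integer k.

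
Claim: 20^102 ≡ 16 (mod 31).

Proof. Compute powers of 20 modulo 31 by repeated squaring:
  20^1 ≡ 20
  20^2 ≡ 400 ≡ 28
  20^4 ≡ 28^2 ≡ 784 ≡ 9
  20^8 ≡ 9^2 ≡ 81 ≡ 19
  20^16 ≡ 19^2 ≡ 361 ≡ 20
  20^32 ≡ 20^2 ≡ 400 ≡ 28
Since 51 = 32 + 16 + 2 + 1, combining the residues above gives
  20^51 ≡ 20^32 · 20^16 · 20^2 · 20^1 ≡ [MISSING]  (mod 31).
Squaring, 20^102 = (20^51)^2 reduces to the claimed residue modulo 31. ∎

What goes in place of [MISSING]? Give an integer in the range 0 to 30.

4

Multiply the listed residues: 28 · 20 · 28 · 20 = 560 → 15680 → 313600.
Reducing modulo 31: 313600 = 10116·31 + 4, so 20^51 ≡ 4.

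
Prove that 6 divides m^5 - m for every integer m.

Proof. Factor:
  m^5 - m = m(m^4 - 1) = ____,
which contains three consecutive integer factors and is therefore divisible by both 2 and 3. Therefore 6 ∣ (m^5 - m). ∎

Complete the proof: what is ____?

m^4 - 1 = (m^2 - 1)(m^2 + 1), and m^2 - 1 = (m-1)(m+1).
So m(m^4 - 1) = (m - 1)m(m + 1)(m^2 + 1).

(m - 1)m(m + 1)(m^2 + 1)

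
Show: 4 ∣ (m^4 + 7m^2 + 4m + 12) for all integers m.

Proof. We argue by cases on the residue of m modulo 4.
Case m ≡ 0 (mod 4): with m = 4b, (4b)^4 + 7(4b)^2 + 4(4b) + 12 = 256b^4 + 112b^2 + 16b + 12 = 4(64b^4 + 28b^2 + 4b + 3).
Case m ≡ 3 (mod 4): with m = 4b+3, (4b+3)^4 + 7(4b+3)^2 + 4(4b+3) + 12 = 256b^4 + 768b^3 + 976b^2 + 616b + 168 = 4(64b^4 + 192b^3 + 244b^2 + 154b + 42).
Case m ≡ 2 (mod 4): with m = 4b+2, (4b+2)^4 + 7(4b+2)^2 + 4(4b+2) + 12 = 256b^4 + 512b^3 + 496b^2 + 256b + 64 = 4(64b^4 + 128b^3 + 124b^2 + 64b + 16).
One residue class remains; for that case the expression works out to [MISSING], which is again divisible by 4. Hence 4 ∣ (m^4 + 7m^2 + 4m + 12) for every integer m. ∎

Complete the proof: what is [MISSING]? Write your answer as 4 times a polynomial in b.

The residues treated are {0, 3, 2}, so the missing case is m ≡ 1 (mod 4); write m = 4b+1.
Then (4b+1)^4 + 7(4b+1)^2 + 4(4b+1) + 12 = 256b^4 + 256b^3 + 208b^2 + 88b + 24 = 4(64b^4 + 64b^3 + 52b^2 + 22b + 6).

4(64b^4 + 64b^3 + 52b^2 + 22b + 6)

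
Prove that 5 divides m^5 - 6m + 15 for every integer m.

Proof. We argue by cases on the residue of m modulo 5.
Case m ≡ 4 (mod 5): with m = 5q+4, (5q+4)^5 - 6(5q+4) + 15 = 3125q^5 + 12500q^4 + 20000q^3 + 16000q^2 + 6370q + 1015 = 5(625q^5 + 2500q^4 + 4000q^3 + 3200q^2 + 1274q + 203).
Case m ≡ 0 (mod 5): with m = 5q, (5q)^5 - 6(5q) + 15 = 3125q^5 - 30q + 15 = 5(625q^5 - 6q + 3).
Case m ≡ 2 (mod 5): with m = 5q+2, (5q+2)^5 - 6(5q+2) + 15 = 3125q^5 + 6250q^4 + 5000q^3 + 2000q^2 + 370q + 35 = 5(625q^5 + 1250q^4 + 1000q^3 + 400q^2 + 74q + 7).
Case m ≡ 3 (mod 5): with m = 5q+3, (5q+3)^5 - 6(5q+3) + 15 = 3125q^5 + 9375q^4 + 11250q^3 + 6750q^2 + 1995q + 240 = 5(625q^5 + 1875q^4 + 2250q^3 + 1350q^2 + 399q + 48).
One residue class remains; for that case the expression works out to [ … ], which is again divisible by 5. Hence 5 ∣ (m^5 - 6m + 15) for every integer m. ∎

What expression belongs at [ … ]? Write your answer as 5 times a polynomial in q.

5(625q^5 + 625q^4 + 250q^3 + 50q^2 - q + 2)

The residues treated are {4, 0, 2, 3}, so the missing case is m ≡ 1 (mod 5); write m = 5q+1.
Then (5q+1)^5 - 6(5q+1) + 15 = 3125q^5 + 3125q^4 + 1250q^3 + 250q^2 - 5q + 10 = 5(625q^5 + 625q^4 + 250q^3 + 50q^2 - q + 2).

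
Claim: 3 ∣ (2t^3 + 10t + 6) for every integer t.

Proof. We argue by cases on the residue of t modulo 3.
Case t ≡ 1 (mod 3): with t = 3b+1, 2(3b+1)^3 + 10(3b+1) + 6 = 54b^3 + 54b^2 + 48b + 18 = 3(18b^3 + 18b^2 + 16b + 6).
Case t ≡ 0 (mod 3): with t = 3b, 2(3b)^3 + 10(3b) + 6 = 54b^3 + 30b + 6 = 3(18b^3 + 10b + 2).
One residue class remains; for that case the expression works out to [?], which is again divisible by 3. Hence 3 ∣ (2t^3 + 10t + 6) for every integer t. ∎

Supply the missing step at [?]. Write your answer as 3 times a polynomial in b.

3(18b^3 + 36b^2 + 34b + 14)

The residues treated are {1, 0}, so the missing case is t ≡ 2 (mod 3); write t = 3b+2.
Then 2(3b+2)^3 + 10(3b+2) + 6 = 54b^3 + 108b^2 + 102b + 42 = 3(18b^3 + 36b^2 + 34b + 14).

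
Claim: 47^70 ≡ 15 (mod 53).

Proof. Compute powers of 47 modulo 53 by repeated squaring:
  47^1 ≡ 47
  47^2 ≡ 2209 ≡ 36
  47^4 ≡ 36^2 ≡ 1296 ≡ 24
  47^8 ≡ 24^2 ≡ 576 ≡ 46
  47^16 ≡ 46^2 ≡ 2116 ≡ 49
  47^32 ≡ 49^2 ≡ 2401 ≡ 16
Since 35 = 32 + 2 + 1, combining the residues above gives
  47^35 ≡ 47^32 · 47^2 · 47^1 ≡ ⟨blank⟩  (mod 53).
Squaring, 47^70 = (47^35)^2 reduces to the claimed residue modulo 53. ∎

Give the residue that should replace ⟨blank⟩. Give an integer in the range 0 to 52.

42

47^32 · 47^2 · 47^1 ≡ 16 · 36 · 47 = 27072.
27072 mod 53 = 42, so 47^35 ≡ 42 (mod 53).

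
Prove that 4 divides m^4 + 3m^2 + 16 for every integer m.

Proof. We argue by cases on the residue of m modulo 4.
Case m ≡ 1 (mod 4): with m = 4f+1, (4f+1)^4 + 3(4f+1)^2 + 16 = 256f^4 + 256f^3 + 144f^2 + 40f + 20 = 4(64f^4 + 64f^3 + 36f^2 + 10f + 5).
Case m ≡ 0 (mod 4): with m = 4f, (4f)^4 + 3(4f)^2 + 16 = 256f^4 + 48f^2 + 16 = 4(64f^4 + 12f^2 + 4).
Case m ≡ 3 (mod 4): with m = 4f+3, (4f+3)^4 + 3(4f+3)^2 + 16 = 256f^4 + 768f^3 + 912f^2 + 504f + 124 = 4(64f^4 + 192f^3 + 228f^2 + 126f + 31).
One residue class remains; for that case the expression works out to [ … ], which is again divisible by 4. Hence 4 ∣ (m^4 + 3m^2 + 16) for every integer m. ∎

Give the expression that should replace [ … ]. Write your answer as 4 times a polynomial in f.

4(64f^4 + 128f^3 + 108f^2 + 44f + 11)

The residues treated are {1, 0, 3}, so the missing case is m ≡ 2 (mod 4); write m = 4f+2.
Then (4f+2)^4 + 3(4f+2)^2 + 16 = 256f^4 + 512f^3 + 432f^2 + 176f + 44 = 4(64f^4 + 128f^3 + 108f^2 + 44f + 11).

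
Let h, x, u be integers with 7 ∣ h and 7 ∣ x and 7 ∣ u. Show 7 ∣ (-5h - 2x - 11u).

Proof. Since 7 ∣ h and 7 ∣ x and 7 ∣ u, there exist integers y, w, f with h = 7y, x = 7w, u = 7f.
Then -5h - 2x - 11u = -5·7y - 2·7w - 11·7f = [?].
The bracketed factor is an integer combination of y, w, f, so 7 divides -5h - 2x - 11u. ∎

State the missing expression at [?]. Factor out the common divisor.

Each term has a factor of 7: -5·7y - 2·7w - 11·7f = 7·(-11f - 2w - 5y).
Since -11f - 2w - 5y is an integer, 7 ∣ (-5h - 2x - 11u).

7(-11f - 2w - 5y)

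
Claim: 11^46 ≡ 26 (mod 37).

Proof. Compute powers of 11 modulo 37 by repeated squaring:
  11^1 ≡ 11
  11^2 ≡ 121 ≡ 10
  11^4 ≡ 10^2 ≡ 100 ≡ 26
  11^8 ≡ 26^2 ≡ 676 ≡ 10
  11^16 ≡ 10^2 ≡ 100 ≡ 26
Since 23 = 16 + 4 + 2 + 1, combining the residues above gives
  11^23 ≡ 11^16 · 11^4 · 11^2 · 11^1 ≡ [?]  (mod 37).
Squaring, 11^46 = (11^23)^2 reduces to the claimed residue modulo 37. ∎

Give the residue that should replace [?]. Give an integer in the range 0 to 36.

27

Multiply the listed residues: 26 · 26 · 10 · 11 = 676 → 6760 → 74360.
Reducing modulo 37: 74360 = 2009·37 + 27, so 11^23 ≡ 27.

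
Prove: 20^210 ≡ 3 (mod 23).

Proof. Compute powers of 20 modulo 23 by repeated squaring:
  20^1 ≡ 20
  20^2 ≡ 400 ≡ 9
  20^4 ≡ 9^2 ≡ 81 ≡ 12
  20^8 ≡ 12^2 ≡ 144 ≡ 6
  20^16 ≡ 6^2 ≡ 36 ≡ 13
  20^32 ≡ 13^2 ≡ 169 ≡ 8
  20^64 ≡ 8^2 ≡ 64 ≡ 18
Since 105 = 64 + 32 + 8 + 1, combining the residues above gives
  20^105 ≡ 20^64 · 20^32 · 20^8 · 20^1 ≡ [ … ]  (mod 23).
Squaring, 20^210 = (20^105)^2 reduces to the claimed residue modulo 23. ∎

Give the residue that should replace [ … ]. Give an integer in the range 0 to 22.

7

20^64 · 20^32 · 20^8 · 20^1 ≡ 18 · 8 · 6 · 20 = 17280.
17280 mod 23 = 7, so 20^105 ≡ 7 (mod 23).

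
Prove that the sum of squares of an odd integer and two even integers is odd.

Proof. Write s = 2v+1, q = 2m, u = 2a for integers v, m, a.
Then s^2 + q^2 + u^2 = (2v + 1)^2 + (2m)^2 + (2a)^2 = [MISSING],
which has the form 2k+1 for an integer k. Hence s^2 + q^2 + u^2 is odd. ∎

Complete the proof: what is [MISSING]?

(2v + 1)^2 + (2m)^2 + (2a)^2 = 4a^2 + 4m^2 + 4v^2 + 4v + 1
= 2(2a^2 + 2m^2 + 2v^2 + 2v) + 1.
Since 2a^2 + 2m^2 + 2v^2 + 2v is an integer, the sum of squares is of the form 2k+1 for an integer k.

2(2a^2 + 2m^2 + 2v^2 + 2v) + 1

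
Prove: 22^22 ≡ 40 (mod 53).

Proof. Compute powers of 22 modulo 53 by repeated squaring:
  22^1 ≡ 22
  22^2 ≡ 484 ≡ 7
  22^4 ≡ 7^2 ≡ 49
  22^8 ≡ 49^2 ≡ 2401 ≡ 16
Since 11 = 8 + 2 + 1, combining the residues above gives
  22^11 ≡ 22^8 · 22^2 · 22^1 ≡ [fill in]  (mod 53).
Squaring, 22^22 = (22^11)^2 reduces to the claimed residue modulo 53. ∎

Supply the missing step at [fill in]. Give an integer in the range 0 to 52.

22^8 · 22^2 · 22^1 ≡ 16 · 7 · 22 = 2464.
2464 mod 53 = 26, so 22^11 ≡ 26 (mod 53).

26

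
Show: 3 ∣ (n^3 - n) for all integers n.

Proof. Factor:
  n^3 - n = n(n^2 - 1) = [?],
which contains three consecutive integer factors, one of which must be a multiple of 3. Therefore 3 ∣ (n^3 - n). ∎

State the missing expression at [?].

n(n^2 - 1) = n(n - 1)(n + 1) = (n - 1)n(n + 1).
These three factors are consecutive integers, so their product is divisible by 3.

(n - 1)n(n + 1)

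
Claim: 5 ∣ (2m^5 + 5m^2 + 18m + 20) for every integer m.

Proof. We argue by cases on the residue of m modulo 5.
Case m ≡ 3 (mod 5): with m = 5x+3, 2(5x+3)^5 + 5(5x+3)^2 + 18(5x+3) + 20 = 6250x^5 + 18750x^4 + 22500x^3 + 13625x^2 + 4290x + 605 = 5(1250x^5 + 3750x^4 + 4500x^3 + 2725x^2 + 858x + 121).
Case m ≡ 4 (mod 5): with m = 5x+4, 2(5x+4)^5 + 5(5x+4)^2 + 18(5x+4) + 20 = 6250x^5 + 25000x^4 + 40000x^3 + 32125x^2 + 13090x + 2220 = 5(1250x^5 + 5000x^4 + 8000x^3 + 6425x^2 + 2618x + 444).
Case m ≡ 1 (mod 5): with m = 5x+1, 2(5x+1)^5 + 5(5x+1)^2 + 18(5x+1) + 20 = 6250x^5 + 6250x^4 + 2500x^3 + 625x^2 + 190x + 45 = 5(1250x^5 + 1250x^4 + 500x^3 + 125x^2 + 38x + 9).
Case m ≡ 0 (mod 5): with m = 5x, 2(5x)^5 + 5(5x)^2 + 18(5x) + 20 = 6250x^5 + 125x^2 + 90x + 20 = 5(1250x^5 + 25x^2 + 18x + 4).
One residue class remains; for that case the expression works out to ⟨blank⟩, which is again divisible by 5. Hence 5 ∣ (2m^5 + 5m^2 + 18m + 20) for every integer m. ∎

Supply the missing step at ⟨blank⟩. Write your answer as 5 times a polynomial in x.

The residues treated are {3, 4, 1, 0}, so the missing case is m ≡ 2 (mod 5); write m = 5x+2.
Then 2(5x+2)^5 + 5(5x+2)^2 + 18(5x+2) + 20 = 6250x^5 + 12500x^4 + 10000x^3 + 4125x^2 + 990x + 140 = 5(1250x^5 + 2500x^4 + 2000x^3 + 825x^2 + 198x + 28).

5(1250x^5 + 2500x^4 + 2000x^3 + 825x^2 + 198x + 28)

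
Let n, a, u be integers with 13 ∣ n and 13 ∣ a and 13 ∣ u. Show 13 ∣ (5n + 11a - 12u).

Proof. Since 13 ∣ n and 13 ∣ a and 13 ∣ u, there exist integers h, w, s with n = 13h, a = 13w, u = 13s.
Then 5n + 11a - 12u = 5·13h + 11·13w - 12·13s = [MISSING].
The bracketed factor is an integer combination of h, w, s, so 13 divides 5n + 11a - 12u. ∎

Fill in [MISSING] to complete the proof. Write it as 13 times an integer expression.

Pull the common 13 out of every term: 5·13h + 11·13w - 12·13s = 13(5h - 12s + 11w).
5h - 12s + 11w is an integer, which exhibits the divisibility.

13(5h - 12s + 11w)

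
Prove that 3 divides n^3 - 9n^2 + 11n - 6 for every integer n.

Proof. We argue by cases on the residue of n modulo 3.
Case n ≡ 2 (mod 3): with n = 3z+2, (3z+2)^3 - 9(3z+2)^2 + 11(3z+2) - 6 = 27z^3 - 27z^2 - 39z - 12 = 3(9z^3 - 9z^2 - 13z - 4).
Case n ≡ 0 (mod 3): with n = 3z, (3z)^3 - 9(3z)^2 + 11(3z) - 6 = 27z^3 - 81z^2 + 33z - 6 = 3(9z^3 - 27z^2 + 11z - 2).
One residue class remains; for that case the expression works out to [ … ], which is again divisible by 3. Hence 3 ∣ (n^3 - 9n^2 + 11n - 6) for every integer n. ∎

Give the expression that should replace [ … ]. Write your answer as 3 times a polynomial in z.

3(9z^3 - 18z^2 - 4z - 1)

Only n ≡ 1 (mod 3) is unaccounted for. Put n = 3z+1:
(3z+1)^3 - 9(3z+1)^2 + 11(3z+1) - 6 expands to 27z^3 - 54z^2 - 12z - 3,
and factoring out 3 leaves 3(9z^3 - 18z^2 - 4z - 1).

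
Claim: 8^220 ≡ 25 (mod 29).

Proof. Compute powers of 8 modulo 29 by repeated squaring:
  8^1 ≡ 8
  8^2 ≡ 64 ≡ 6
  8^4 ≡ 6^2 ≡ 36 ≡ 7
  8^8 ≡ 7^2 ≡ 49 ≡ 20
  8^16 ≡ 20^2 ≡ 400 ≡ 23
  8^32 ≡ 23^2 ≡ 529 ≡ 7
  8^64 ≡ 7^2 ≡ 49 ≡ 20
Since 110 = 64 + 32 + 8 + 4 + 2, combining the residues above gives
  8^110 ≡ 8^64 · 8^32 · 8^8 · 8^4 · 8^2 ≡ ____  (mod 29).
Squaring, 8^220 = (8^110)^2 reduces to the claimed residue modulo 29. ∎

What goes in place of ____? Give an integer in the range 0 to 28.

8^64 · 8^32 · 8^8 · 8^4 · 8^2 ≡ 20 · 7 · 20 · 7 · 6 = 117600.
117600 mod 29 = 5, so 8^110 ≡ 5 (mod 29).

5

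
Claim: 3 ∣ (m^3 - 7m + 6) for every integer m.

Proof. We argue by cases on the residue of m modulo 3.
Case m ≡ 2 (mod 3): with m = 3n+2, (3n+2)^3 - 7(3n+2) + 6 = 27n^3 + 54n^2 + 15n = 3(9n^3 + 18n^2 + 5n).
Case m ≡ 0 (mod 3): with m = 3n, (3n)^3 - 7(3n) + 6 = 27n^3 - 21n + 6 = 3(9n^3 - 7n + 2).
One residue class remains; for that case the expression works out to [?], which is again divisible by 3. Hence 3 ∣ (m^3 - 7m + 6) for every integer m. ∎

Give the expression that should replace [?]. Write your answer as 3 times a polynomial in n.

3(9n^3 + 9n^2 - 4n)

Only m ≡ 1 (mod 3) is unaccounted for. Put m = 3n+1:
(3n+1)^3 - 7(3n+1) + 6 expands to 27n^3 + 27n^2 - 12n,
and factoring out 3 leaves 3(9n^3 + 9n^2 - 4n).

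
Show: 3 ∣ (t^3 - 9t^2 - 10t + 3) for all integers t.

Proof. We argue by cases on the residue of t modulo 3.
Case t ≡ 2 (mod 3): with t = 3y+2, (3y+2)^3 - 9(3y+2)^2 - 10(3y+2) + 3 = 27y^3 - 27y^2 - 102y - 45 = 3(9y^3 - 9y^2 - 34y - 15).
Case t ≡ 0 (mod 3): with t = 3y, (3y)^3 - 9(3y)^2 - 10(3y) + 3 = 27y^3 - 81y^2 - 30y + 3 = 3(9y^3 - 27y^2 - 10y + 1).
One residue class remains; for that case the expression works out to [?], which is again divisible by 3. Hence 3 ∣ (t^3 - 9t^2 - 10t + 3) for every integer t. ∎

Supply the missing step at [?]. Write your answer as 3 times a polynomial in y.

Only t ≡ 1 (mod 3) is unaccounted for. Put t = 3y+1:
(3y+1)^3 - 9(3y+1)^2 - 10(3y+1) + 3 expands to 27y^3 - 54y^2 - 75y - 15,
and factoring out 3 leaves 3(9y^3 - 18y^2 - 25y - 5).

3(9y^3 - 18y^2 - 25y - 5)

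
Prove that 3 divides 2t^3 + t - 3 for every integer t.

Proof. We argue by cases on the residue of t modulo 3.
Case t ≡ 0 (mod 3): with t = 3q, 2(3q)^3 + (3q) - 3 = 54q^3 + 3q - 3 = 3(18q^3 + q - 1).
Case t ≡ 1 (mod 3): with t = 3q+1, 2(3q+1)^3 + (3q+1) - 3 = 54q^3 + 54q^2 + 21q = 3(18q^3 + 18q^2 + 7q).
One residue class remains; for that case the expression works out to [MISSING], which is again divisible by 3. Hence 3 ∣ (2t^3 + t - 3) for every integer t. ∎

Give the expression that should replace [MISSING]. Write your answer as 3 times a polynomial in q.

Only t ≡ 2 (mod 3) is unaccounted for. Put t = 3q+2:
2(3q+2)^3 + (3q+2) - 3 expands to 54q^3 + 108q^2 + 75q + 15,
and factoring out 3 leaves 3(18q^3 + 36q^2 + 25q + 5).

3(18q^3 + 36q^2 + 25q + 5)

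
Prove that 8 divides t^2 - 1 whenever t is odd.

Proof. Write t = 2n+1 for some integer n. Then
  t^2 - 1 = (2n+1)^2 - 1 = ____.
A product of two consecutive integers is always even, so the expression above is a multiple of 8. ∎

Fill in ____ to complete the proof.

4n(n + 1)

(2n+1)^2 - 1 = 4n^2 + 4n + 1 - 1 = 4n^2 + 4n = 4n(n+1).
Since n and n+1 are consecutive, n(n+1) is even, and 4·(even) is a multiple of 8.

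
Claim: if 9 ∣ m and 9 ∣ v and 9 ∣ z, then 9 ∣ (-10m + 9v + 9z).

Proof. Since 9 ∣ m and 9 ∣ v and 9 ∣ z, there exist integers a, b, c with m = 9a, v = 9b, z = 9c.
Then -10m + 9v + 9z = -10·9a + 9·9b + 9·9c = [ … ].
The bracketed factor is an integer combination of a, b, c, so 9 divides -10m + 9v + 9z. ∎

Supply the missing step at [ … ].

9(-10a + 9b + 9c)

Each term has a factor of 9: -10·9a + 9·9b + 9·9c = 9·(-10a + 9b + 9c).
Since -10a + 9b + 9c is an integer, 9 ∣ (-10m + 9v + 9z).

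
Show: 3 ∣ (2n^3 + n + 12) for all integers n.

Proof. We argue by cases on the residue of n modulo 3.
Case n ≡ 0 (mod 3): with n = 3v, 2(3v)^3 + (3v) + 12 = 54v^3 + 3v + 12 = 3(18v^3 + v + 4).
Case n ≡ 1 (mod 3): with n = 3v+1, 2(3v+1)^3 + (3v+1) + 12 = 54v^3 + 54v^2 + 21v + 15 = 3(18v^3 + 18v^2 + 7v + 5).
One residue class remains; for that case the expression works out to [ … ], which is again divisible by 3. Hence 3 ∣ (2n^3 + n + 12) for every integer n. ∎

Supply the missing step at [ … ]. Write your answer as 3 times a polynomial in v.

Only n ≡ 2 (mod 3) is unaccounted for. Put n = 3v+2:
2(3v+2)^3 + (3v+2) + 12 expands to 54v^3 + 108v^2 + 75v + 30,
and factoring out 3 leaves 3(18v^3 + 36v^2 + 25v + 10).

3(18v^3 + 36v^2 + 25v + 10)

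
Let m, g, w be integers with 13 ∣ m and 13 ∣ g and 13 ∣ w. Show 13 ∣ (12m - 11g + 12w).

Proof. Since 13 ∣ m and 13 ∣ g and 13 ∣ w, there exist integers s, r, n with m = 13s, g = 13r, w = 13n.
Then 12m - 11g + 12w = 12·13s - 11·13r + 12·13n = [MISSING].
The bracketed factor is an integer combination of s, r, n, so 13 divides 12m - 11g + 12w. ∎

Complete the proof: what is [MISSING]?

Each term has a factor of 13: 12·13s - 11·13r + 12·13n = 13·(12n - 11r + 12s).
Since 12n - 11r + 12s is an integer, 13 ∣ (12m - 11g + 12w).

13(12n - 11r + 12s)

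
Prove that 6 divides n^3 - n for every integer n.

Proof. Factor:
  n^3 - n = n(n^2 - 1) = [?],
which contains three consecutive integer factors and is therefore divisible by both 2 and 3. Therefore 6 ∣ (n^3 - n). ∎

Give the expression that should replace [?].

n(n^2 - 1) = n(n - 1)(n + 1) = (n - 1)n(n + 1).
These three factors are consecutive integers, so their product is divisible by 6.

(n - 1)n(n + 1)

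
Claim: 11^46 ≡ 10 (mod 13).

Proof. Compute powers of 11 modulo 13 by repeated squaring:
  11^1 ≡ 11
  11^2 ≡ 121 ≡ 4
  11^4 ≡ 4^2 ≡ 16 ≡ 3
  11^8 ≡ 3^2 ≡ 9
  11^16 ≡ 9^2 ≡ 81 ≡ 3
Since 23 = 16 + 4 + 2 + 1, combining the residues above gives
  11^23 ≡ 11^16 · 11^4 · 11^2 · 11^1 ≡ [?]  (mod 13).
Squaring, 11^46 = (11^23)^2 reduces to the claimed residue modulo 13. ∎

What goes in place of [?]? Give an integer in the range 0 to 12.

6

11^16 · 11^4 · 11^2 · 11^1 ≡ 3 · 3 · 4 · 11 = 396.
396 mod 13 = 6, so 11^23 ≡ 6 (mod 13).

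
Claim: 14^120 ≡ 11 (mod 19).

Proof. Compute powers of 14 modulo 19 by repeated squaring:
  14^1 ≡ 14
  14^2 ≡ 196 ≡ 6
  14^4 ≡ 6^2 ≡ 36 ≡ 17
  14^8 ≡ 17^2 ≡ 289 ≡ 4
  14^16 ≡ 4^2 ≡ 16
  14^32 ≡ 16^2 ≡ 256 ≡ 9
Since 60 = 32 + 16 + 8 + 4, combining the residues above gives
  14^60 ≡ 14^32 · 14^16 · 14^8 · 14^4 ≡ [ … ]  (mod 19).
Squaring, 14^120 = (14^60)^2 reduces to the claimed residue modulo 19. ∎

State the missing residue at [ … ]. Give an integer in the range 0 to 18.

Multiply the listed residues: 9 · 16 · 4 · 17 = 144 → 576 → 9792.
Reducing modulo 19: 9792 = 515·19 + 7, so 14^60 ≡ 7.

7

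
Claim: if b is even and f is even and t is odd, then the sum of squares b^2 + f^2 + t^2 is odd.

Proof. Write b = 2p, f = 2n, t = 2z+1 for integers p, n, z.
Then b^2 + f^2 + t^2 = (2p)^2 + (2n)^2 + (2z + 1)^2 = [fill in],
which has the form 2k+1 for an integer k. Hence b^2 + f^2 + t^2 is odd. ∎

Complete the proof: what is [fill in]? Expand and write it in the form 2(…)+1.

Expanding: (2p)^2 + (2n)^2 + (2z + 1)^2 = 4n^2 + 4p^2 + 4z^2 + 4z + 1.
Every term except the constant is even, so this is 2(2n^2 + 2p^2 + 2z^2 + 2z) + 1,
and 2n^2 + 2p^2 + 2z^2 + 2z ∈ ℤ gives the required form.

2(2n^2 + 2p^2 + 2z^2 + 2z) + 1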